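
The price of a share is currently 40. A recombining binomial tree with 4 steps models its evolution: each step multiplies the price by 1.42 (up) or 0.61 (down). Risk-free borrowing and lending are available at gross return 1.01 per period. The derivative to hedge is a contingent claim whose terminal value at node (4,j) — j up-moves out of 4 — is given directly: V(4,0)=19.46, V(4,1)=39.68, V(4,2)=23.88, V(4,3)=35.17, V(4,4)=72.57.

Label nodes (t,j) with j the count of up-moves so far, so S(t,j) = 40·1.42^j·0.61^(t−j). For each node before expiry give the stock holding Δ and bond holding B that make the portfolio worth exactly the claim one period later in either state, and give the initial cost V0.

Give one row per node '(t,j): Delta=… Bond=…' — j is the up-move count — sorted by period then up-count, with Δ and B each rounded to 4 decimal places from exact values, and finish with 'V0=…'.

The replicating-portfolio and risk-neutral prices coincide; use p* = (1.01−0.61)/(1.42−0.61) = 0.4938 for the latter.
At expiry t=4: V(4,0)=19.4600, V(4,1)=39.6800, V(4,2)=23.8800, V(4,3)=35.1700, V(4,4)=72.5700
  t=3,j=0: stock 9.0792 → up 12.8925 (V=39.6800), down 5.5383 (V=19.4600). Price 29.1536; hedge Δ=2.7495, bond B=4.1907.
  t=3,j=1: stock 21.1353 → up 30.0121 (V=23.8800), down 12.8925 (V=39.6800). Price 31.5619; hedge Δ=-0.9229, bond B=51.0681.
  t=3,j=2: stock 49.2002 → up 69.8642 (V=35.1700), down 30.0121 (V=23.8800). Price 29.1637; hedge Δ=0.2833, bond B=15.2254.
  t=3,j=3: stock 114.5315 → up 162.6348 (V=72.5700), down 69.8642 (V=35.1700). Price 53.1081; hedge Δ=0.4031, bond B=6.9352.
  t=2,j=0: stock 14.8840 → up 21.1353 (V=31.5619), down 9.0792 (V=29.1536). Price 30.0425; hedge Δ=0.1998, bond B=27.0693.
  t=2,j=1: stock 34.6480 → up 49.2002 (V=29.1637), down 21.1353 (V=31.5619). Price 30.0768; hedge Δ=-0.0855, bond B=33.0376.
  t=2,j=2: stock 80.6560 → up 114.5315 (V=53.1081), down 49.2002 (V=29.1637). Price 40.5822; hedge Δ=0.3665, bond B=11.0213.
  t=1,j=0: stock 24.4000 → up 34.6480 (V=30.0768), down 14.8840 (V=30.0425). Price 29.7618; hedge Δ=0.0017, bond B=29.7194.
  t=1,j=1: stock 56.8000 → up 80.6560 (V=40.5822), down 34.6480 (V=30.0768). Price 34.9155; hedge Δ=0.2283, bond B=21.9459.
  t=0,j=0: stock 40.0000 → up 56.8000 (V=34.9155), down 24.4000 (V=29.7618). Price 31.9870; hedge Δ=0.1591, bond B=25.6244.
The time-0 hedge costs 31.9870, which is the no-arbitrage price.

(0,0): Delta=0.1591 Bond=25.6244
(1,0): Delta=0.0017 Bond=29.7194
(1,1): Delta=0.2283 Bond=21.9459
(2,0): Delta=0.1998 Bond=27.0693
(2,1): Delta=-0.0855 Bond=33.0376
(2,2): Delta=0.3665 Bond=11.0213
(3,0): Delta=2.7495 Bond=4.1907
(3,1): Delta=-0.9229 Bond=51.0681
(3,2): Delta=0.2833 Bond=15.2254
(3,3): Delta=0.4031 Bond=6.9352
V0=31.9870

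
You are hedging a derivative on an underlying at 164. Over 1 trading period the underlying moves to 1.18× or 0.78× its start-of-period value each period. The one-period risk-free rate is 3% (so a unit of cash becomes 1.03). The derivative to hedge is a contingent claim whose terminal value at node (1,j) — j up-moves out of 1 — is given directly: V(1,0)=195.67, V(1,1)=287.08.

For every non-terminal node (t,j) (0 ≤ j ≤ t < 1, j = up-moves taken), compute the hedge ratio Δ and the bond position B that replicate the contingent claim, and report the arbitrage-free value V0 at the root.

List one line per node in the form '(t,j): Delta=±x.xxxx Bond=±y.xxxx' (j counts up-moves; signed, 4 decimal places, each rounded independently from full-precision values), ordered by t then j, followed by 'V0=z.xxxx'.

(0,0): Delta=1.3934 Bond=16.9131
V0=245.4381

The replicating-portfolio and risk-neutral prices coincide; use p* = (1.03−0.78)/(1.18−0.78) = 0.6250 for the latter.
Payoff layer (t=1): V(1,0)=195.6700, V(1,1)=287.0800
Node (0,0) S=164.0000: V=(p*·287.0800+(1−p*)·195.6700)/1.03=245.4381; Δ=(287.0800−195.6700)/(193.5200−127.9200)=1.3934; B=V−Δ·S=16.9131
The time-0 hedge costs 245.4381, which is the no-arbitrage price.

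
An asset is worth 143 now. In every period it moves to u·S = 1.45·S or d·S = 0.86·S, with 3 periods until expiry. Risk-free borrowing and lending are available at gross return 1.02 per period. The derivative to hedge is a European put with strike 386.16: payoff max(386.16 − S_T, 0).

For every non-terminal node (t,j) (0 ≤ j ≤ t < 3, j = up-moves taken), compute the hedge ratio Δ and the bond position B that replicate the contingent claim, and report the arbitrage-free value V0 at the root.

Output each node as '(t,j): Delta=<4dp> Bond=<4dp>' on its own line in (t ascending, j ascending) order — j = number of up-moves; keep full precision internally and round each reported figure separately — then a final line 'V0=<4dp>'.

(0,0): Delta=-0.9583 Bond=358.8574
(1,0): Delta=-1.0000 Bond=371.1649
(1,1): Delta=-0.8918 Bond=352.2465
(2,0): Delta=-1.0000 Bond=378.5882
(2,1): Delta=-1.0000 Bond=378.5882
(2,2): Delta=-0.7193 Bond=307.4312
V0=221.8230

Risk-neutral probability p* = (R−d)/(u−d) = (1.02−0.86)/(1.45−0.86) = 0.2712.
Terminal values V(3,·): V(3,0)=295.2040, V(3,1)=232.8039, V(3,2)=127.5946, V(3,3)=0.0000
  t=2,j=0: stock 105.7628 → up 153.3561 (V=232.8039), down 90.9560 (V=295.2040). Price 272.8254; hedge Δ=-1.0000, bond B=378.5882.
  t=2,j=1: stock 178.3210 → up 258.5654 (V=127.5946), down 153.3561 (V=232.8039). Price 200.2672; hedge Δ=-1.0000, bond B=378.5882.
  t=2,j=2: stock 300.6575 → up 435.9534 (V=0.0000), down 258.5654 (V=127.5946). Price 91.1693; hedge Δ=-0.7193, bond B=307.4312.
  t=1,j=0: stock 122.9800 → up 178.3210 (V=200.2672), down 105.7628 (V=272.8254). Price 248.1849; hedge Δ=-1.0000, bond B=371.1649.
  t=1,j=1: stock 207.3500 → up 300.6575 (V=91.1693), down 178.3210 (V=200.2672). Price 167.3346; hedge Δ=-0.8918, bond B=352.2465.
  t=0,j=0: stock 143.0000 → up 207.3500 (V=167.3346), down 122.9800 (V=248.1849). Price 221.8230; hedge Δ=-0.9583, bond B=358.8574.
Check: Δ(0,0)·S0 + B(0,0) = 221.8230 = V0.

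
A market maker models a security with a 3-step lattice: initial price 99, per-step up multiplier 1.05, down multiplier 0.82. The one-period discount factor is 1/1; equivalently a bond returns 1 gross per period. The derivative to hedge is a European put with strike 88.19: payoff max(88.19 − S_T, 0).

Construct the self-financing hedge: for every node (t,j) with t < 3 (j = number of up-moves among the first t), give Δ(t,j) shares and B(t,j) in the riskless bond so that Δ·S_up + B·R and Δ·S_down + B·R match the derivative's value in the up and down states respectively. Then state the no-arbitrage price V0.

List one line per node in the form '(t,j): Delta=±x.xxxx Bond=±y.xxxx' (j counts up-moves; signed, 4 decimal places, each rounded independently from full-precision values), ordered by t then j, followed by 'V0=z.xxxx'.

Risk-neutral probability p* = (R−d)/(u−d) = (1−0.82)/(1.05−0.82) = 0.7826.
Terminal values V(3,·): V(3,0)=33.6046, V(3,1)=18.2940, V(3,2)=0.0000, V(3,3)=0.0000
(2,0): S=66.5676. Δ = (V_up−V_dn)/(S_up−S_dn) = (18.2940−33.6046)/(69.8960−54.5854) = -1.0000. V = [p*·18.2940 + (1−p*)·33.6046]/1 = 21.6224. B = V − Δ·S = 88.1900.
(2,1): S=85.2390. Δ = (V_up−V_dn)/(S_up−S_dn) = (0.0000−18.2940)/(89.5010−69.8960) = -0.9331. V = [p*·0.0000 + (1−p*)·18.2940]/1 = 3.9770. B = V − Δ·S = 83.5162.
(2,2): S=109.1475. Δ = (V_up−V_dn)/(S_up−S_dn) = (0.0000−0.0000)/(114.6049−89.5010) = 0.0000. V = [p*·0.0000 + (1−p*)·0.0000]/1 = 0.0000. B = V − Δ·S = 0.0000.
(1,0): S=81.1800. Δ = (V_up−V_dn)/(S_up−S_dn) = (3.9770−21.6224)/(85.2390−66.5676) = -0.9451. V = [p*·3.9770 + (1−p*)·21.6224]/1 = 7.8129. B = V − Δ·S = 84.5322.
(1,1): S=103.9500. Δ = (V_up−V_dn)/(S_up−S_dn) = (0.0000−3.9770)/(109.1475−85.2390) = -0.1663. V = [p*·0.0000 + (1−p*)·3.9770]/1 = 0.8646. B = V − Δ·S = 18.1557.
(0,0): S=99.0000. Δ = (V_up−V_dn)/(S_up−S_dn) = (0.8646−7.8129)/(103.9500−81.1800) = -0.3052. V = [p*·0.8646 + (1−p*)·7.8129]/1 = 2.3751. B = V − Δ·S = 32.5854.
Check: Δ(0,0)·S0 + B(0,0) = 2.3751 = V0.

(0,0): Delta=-0.3052 Bond=32.5854
(1,0): Delta=-0.9451 Bond=84.5322
(1,1): Delta=-0.1663 Bond=18.1557
(2,0): Delta=-1.0000 Bond=88.1900
(2,1): Delta=-0.9331 Bond=83.5162
(2,2): Delta=0.0000 Bond=0.0000
V0=2.3751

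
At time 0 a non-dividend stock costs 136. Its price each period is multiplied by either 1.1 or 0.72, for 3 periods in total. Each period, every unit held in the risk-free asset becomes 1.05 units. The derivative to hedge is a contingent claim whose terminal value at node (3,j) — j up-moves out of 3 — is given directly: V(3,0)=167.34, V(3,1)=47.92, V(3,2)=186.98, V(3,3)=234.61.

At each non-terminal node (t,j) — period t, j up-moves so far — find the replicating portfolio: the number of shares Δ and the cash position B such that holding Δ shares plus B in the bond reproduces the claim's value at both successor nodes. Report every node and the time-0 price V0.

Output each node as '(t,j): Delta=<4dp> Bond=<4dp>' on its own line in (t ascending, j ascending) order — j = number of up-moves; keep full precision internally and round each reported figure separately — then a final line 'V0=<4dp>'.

(0,0): Delta=1.1519 Bond=26.3505
(1,0): Delta=2.6887 Bond=-122.8190
(1,1): Delta=0.9995 Bond=50.4691
(2,0): Delta=-4.4575 Bond=374.8662
(2,1): Delta=3.3975 Bond=-205.2972
(2,2): Delta=0.7617 Bond=92.1273
V0=183.0100

No-arbitrage ⇒ martingale measure with p* = (R−d)/(u−d) = 0.8684.
Payoff layer (t=3): V(3,0)=167.3400, V(3,1)=47.9200, V(3,2)=186.9800, V(3,3)=234.6100
Node (2,0) S=70.5024: V=(p*·47.9200+(1−p*)·167.3400)/1.05=60.6030; Δ=(47.9200−167.3400)/(77.5526−50.7617)=-4.4575; B=V−Δ·S=374.8662
Node (2,1) S=107.7120: V=(p*·186.9800+(1−p*)·47.9200)/1.05=160.6501; Δ=(186.9800−47.9200)/(118.4832−77.5526)=3.3975; B=V−Δ·S=-205.2972
Node (2,2) S=164.5600: V=(p*·234.6100+(1−p*)·186.9800)/1.05=217.4694; Δ=(234.6100−186.9800)/(181.0160−118.4832)=0.7617; B=V−Δ·S=92.1273
Node (1,0) S=97.9200: V=(p*·160.6501+(1−p*)·60.6030)/1.05=140.4629; Δ=(160.6501−60.6030)/(107.7120−70.5024)=2.6887; B=V−Δ·S=-122.8190
Node (1,1) S=149.6000: V=(p*·217.4694+(1−p*)·160.6501)/1.05=199.9935; Δ=(217.4694−160.6501)/(164.5600−107.7120)=0.9995; B=V−Δ·S=50.4691
Node (0,0) S=136.0000: V=(p*·199.9935+(1−p*)·140.4629)/1.05=183.0100; Δ=(199.9935−140.4629)/(149.6000−97.9200)=1.1519; B=V−Δ·S=26.3505
Each (Δ,B) replicates both successor values, so the strategy is self-financing and V0 is arbitrage-free.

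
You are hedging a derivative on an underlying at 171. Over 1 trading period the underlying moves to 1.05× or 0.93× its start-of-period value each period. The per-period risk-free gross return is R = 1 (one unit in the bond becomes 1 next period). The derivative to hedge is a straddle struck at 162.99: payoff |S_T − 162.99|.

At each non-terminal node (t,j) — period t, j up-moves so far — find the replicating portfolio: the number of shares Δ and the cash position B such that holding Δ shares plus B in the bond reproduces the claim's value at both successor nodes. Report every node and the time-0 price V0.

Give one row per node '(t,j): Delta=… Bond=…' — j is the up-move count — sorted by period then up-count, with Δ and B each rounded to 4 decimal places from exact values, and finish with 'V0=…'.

(0,0): Delta=0.6140 Bond=-93.6900
V0=11.3100

Under the risk-neutral measure, an up-move has probability p* = (R−d)/(u−d) = 0.5833 and values discount at R = 1.
Terminal values V(1,·): V(1,0)=3.9600, V(1,1)=16.5600
  t=0,j=0: stock 171.0000 → up 179.5500 (V=16.5600), down 159.0300 (V=3.9600). Price 11.3100; hedge Δ=0.6140, bond B=-93.6900.
Self-financing check: at every node Δ·S+B equals the discounted successor values.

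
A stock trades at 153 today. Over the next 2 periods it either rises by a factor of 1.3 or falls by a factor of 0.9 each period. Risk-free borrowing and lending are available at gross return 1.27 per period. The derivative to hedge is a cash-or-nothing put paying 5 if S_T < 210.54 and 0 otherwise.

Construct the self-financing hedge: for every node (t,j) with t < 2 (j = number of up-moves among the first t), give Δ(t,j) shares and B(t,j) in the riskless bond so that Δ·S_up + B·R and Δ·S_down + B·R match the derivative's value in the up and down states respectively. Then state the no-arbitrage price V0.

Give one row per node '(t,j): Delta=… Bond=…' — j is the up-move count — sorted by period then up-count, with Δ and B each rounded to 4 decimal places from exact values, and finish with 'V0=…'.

(0,0): Delta=-0.0595 Bond=9.5519
(1,0): Delta=0.0000 Bond=3.9370
(1,1): Delta=-0.0628 Bond=12.7953
V0=0.4476

Under the risk-neutral measure, an up-move has probability p* = (R−d)/(u−d) = 0.9250 and values discount at R = 1.27.
At expiry t=2: V(2,0)=5.0000, V(2,1)=5.0000, V(2,2)=0.0000
Node (1,0) S=137.7000: V=(p*·5.0000+(1−p*)·5.0000)/1.27=3.9370; Δ=(5.0000−5.0000)/(179.0100−123.9300)=0.0000; B=V−Δ·S=3.9370
Node (1,1) S=198.9000: V=(p*·0.0000+(1−p*)·5.0000)/1.27=0.2953; Δ=(0.0000−5.0000)/(258.5700−179.0100)=-0.0628; B=V−Δ·S=12.7953
Node (0,0) S=153.0000: V=(p*·0.2953+(1−p*)·3.9370)/1.27=0.4476; Δ=(0.2953−3.9370)/(198.9000−137.7000)=-0.0595; B=V−Δ·S=9.5519
Root portfolio cost Δ·153+B reproduces V0=0.4476.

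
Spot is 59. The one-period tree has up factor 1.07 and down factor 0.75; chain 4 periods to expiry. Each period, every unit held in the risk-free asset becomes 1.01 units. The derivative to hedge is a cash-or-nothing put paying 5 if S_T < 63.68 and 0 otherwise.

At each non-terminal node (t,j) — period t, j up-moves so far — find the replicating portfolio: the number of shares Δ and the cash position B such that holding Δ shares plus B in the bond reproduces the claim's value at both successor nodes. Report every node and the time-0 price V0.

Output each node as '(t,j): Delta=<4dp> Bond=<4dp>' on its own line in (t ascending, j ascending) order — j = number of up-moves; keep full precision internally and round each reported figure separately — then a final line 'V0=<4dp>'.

(0,0): Delta=-0.1379 Bond=10.8453
(1,0): Delta=0.0000 Bond=4.8530
(1,1): Delta=-0.1602 Bond=12.3616
(2,0): Delta=0.0000 Bond=4.9015
(2,1): Delta=0.0000 Bond=4.9015
(2,2): Delta=-0.1861 Bond=14.2354
(3,0): Delta=0.0000 Bond=4.9505
(3,1): Delta=0.0000 Bond=4.9505
(3,2): Delta=0.0000 Bond=4.9505
(3,3): Delta=-0.2162 Bond=16.5532
V0=2.7109

Since d<R<u, set p* = (R−d)/(u−d) = 0.8125; price each node as the discounted p*-expectation of its children.
At expiry t=4: V(4,0)=5.0000, V(4,1)=5.0000, V(4,2)=5.0000, V(4,3)=5.0000, V(4,4)=0.0000
(3,0): S=24.8906. Δ = (V_up−V_dn)/(S_up−S_dn) = (5.0000−5.0000)/(26.6330−18.6680) = 0.0000. V = [p*·5.0000 + (1−p*)·5.0000]/1.01 = 4.9505. B = V − Δ·S = 4.9505.
(3,1): S=35.5106. Δ = (V_up−V_dn)/(S_up−S_dn) = (5.0000−5.0000)/(37.9964−26.6330) = 0.0000. V = [p*·5.0000 + (1−p*)·5.0000]/1.01 = 4.9505. B = V − Δ·S = 4.9505.
(3,2): S=50.6618. Δ = (V_up−V_dn)/(S_up−S_dn) = (5.0000−5.0000)/(54.2082−37.9964) = 0.0000. V = [p*·5.0000 + (1−p*)·5.0000]/1.01 = 4.9505. B = V − Δ·S = 4.9505.
(3,3): S=72.2775. Δ = (V_up−V_dn)/(S_up−S_dn) = (0.0000−5.0000)/(77.3370−54.2082) = -0.2162. V = [p*·0.0000 + (1−p*)·5.0000]/1.01 = 0.9282. B = V − Δ·S = 16.5532.
(2,0): S=33.1875. Δ = (V_up−V_dn)/(S_up−S_dn) = (4.9505−4.9505)/(35.5106−24.8906) = 0.0000. V = [p*·4.9505 + (1−p*)·4.9505]/1.01 = 4.9015. B = V − Δ·S = 4.9015.
(2,1): S=47.3475. Δ = (V_up−V_dn)/(S_up−S_dn) = (4.9505−4.9505)/(50.6618−35.5106) = 0.0000. V = [p*·4.9505 + (1−p*)·4.9505]/1.01 = 4.9015. B = V − Δ·S = 4.9015.
(2,2): S=67.5491. Δ = (V_up−V_dn)/(S_up−S_dn) = (0.9282−4.9505)/(72.2775−50.6618) = -0.1861. V = [p*·0.9282 + (1−p*)·4.9505]/1.01 = 1.6657. B = V − Δ·S = 14.2354.
(1,0): S=44.2500. Δ = (V_up−V_dn)/(S_up−S_dn) = (4.9015−4.9015)/(47.3475−33.1875) = 0.0000. V = [p*·4.9015 + (1−p*)·4.9015]/1.01 = 4.8530. B = V − Δ·S = 4.8530.
(1,1): S=63.1300. Δ = (V_up−V_dn)/(S_up−S_dn) = (1.6657−4.9015)/(67.5491−47.3475) = -0.1602. V = [p*·1.6657 + (1−p*)·4.9015]/1.01 = 2.2499. B = V − Δ·S = 12.3616.
(0,0): S=59.0000. Δ = (V_up−V_dn)/(S_up−S_dn) = (2.2499−4.8530)/(63.1300−44.2500) = -0.1379. V = [p*·2.2499 + (1−p*)·4.8530]/1.01 = 2.7109. B = V − Δ·S = 10.8453.
Root portfolio cost Δ·59+B reproduces V0=2.7109.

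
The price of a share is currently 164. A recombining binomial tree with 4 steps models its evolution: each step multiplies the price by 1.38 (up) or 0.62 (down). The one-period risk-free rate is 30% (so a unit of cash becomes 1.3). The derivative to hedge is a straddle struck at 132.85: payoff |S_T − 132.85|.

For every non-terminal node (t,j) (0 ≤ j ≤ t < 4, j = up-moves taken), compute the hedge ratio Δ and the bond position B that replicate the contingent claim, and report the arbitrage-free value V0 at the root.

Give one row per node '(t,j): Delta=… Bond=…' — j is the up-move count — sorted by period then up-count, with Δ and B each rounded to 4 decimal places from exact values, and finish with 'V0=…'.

(0,0): Delta=0.9618 Bond=-39.5266
(1,0): Delta=0.6474 Bond=-19.4186
(1,1): Delta=0.9784 Bond=-55.1453
(2,0): Delta=-1.0000 Bond=78.6095
(2,1): Delta=0.7345 Bond=-37.4623
(2,2): Delta=0.9913 Bond=-75.7156
(3,0): Delta=-1.0000 Bond=102.1923
(3,1): Delta=-1.0000 Bond=102.1923
(3,2): Delta=0.8261 Bond=-66.4532
(3,3): Delta=1.0000 Bond=-102.1923
V0=118.2023

No-arbitrage ⇒ martingale measure with p* = (R−d)/(u−d) = 0.8947.
Terminal values V(4,·): V(4,0)=108.6168, V(4,1)=78.9116, V(4,2)=12.7936, V(4,3)=134.3724, V(4,4)=461.9353
(3,0): S=39.0858. Δ = (V_up−V_dn)/(S_up−S_dn) = (78.9116−108.6168)/(53.9384−24.2332) = -1.0000. V = [p*·78.9116 + (1−p*)·108.6168]/1.3 = 63.1065. B = V − Δ·S = 102.1923.
(3,1): S=86.9974. Δ = (V_up−V_dn)/(S_up−S_dn) = (12.7936−78.9116)/(120.0564−53.9384) = -1.0000. V = [p*·12.7936 + (1−p*)·78.9116]/1.3 = 15.1949. B = V − Δ·S = 102.1923.
(3,2): S=193.6394. Δ = (V_up−V_dn)/(S_up−S_dn) = (134.3724−12.7936)/(267.2224−120.0564) = 0.8261. V = [p*·134.3724 + (1−p*)·12.7936]/1.3 = 93.5189. B = V − Δ·S = -66.4532.
(3,3): S=431.0038. Δ = (V_up−V_dn)/(S_up−S_dn) = (461.9353−134.3724)/(594.7853−267.2224) = 1.0000. V = [p*·461.9353 + (1−p*)·134.3724]/1.3 = 328.8115. B = V − Δ·S = -102.1923.
(2,0): S=63.0416. Δ = (V_up−V_dn)/(S_up−S_dn) = (15.1949−63.1065)/(86.9974−39.0858) = -1.0000. V = [p*·15.1949 + (1−p*)·63.1065]/1.3 = 15.5679. B = V − Δ·S = 78.6095.
(2,1): S=140.3184. Δ = (V_up−V_dn)/(S_up−S_dn) = (93.5189−15.1949)/(193.6394−86.9974) = 0.7345. V = [p*·93.5189 + (1−p*)·15.1949]/1.3 = 65.5956. B = V − Δ·S = -37.4623.
(2,2): S=312.3216. Δ = (V_up−V_dn)/(S_up−S_dn) = (328.8115−93.5189)/(431.0038−193.6394) = 0.9913. V = [p*·328.8115 + (1−p*)·93.5189]/1.3 = 233.8799. B = V − Δ·S = -75.7156.
(1,0): S=101.6800. Δ = (V_up−V_dn)/(S_up−S_dn) = (65.5956−15.5679)/(140.3184−63.0416) = 0.6474. V = [p*·65.5956 + (1−p*)·15.5679]/1.3 = 46.4073. B = V − Δ·S = -19.4186.
(1,1): S=226.3200. Δ = (V_up−V_dn)/(S_up−S_dn) = (233.8799−65.5956)/(312.3216−140.3184) = 0.9784. V = [p*·233.8799 + (1−p*)·65.5956]/1.3 = 166.2814. B = V − Δ·S = -55.1453.
(0,0): S=164.0000. Δ = (V_up−V_dn)/(S_up−S_dn) = (166.2814−46.4073)/(226.3200−101.6800) = 0.9618. V = [p*·166.2814 + (1−p*)·46.4073]/1.3 = 118.2023. B = V − Δ·S = -39.5266.
Root portfolio cost Δ·164+B reproduces V0=118.2023.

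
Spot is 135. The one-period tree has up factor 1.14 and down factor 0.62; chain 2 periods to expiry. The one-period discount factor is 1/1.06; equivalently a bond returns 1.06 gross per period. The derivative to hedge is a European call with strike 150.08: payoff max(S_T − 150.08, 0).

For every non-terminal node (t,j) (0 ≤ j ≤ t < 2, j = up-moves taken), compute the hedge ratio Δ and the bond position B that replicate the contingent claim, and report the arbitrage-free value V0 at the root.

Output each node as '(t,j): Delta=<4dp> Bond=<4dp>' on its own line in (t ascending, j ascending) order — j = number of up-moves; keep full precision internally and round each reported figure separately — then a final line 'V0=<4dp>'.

(0,0): Delta=0.2884 Bond=-22.7760
(1,0): Delta=0.0000 Bond=0.0000
(1,1): Delta=0.3170 Bond=-28.5321
V0=16.1636

Since d<R<u, set p* = (R−d)/(u−d) = 0.8462; price each node as the discounted p*-expectation of its children.
Terminal values V(2,·): V(2,0)=0.0000, V(2,1)=0.0000, V(2,2)=25.3660
Node (1,0) S=83.7000: V=(p*·0.0000+(1−p*)·0.0000)/1.06=0.0000; Δ=(0.0000−0.0000)/(95.4180−51.8940)=0.0000; B=V−Δ·S=0.0000
Node (1,1) S=153.9000: V=(p*·25.3660+(1−p*)·0.0000)/1.06=20.2486; Δ=(25.3660−0.0000)/(175.4460−95.4180)=0.3170; B=V−Δ·S=-28.5321
Node (0,0) S=135.0000: V=(p*·20.2486+(1−p*)·0.0000)/1.06=16.1636; Δ=(20.2486−0.0000)/(153.9000−83.7000)=0.2884; B=V−Δ·S=-22.7760
Self-financing check: at every node Δ·S+B equals the discounted successor values.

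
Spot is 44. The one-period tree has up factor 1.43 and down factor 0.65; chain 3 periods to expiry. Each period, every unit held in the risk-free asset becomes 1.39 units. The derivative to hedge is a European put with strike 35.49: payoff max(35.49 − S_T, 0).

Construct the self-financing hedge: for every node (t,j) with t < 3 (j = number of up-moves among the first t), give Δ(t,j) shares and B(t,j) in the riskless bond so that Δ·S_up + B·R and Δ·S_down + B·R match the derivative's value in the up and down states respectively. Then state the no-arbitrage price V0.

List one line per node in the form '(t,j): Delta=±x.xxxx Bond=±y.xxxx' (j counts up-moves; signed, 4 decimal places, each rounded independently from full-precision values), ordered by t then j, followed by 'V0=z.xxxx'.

(0,0): Delta=-0.0136 Bond=0.6264
(1,0): Delta=-0.2965 Bond=8.9596
(1,1): Delta=-0.0067 Bond=0.4334
(2,0): Delta=-1.0000 Bond=25.5324
(2,1): Delta=-0.2792 Bond=11.7469
(2,2): Delta=0.0000 Bond=0.0000
V0=0.0260

Risk-neutral probability p* = (R−d)/(u−d) = (1.39−0.65)/(1.43−0.65) = 0.9487.
Terminal payoffs: V(3,0)=23.4065, V(3,1)=8.9063, V(3,2)=0.0000, V(3,3)=0.0000
(2,0): S=18.5900. Δ = (V_up−V_dn)/(S_up−S_dn) = (8.9063−23.4065)/(26.5837−12.0835) = -1.0000. V = [p*·8.9063 + (1−p*)·23.4065]/1.39 = 6.9424. B = V − Δ·S = 25.5324.
(2,1): S=40.8980. Δ = (V_up−V_dn)/(S_up−S_dn) = (0.0000−8.9063)/(58.4841−26.5837) = -0.2792. V = [p*·0.0000 + (1−p*)·8.9063]/1.39 = 0.3286. B = V − Δ·S = 11.7469.
(2,2): S=89.9756. Δ = (V_up−V_dn)/(S_up−S_dn) = (0.0000−0.0000)/(128.6651−58.4841) = 0.0000. V = [p*·0.0000 + (1−p*)·0.0000]/1.39 = 0.0000. B = V − Δ·S = 0.0000.
(1,0): S=28.6000. Δ = (V_up−V_dn)/(S_up−S_dn) = (0.3286−6.9424)/(40.8980−18.5900) = -0.2965. V = [p*·0.3286 + (1−p*)·6.9424]/1.39 = 0.4804. B = V − Δ·S = 8.9596.
(1,1): S=62.9200. Δ = (V_up−V_dn)/(S_up−S_dn) = (0.0000−0.3286)/(89.9756−40.8980) = -0.0067. V = [p*·0.0000 + (1−p*)·0.3286]/1.39 = 0.0121. B = V − Δ·S = 0.4334.
(0,0): S=44.0000. Δ = (V_up−V_dn)/(S_up−S_dn) = (0.0121−0.4804)/(62.9200−28.6000) = -0.0136. V = [p*·0.0121 + (1−p*)·0.4804]/1.39 = 0.0260. B = V − Δ·S = 0.6264.
Check: Δ(0,0)·S0 + B(0,0) = 0.0260 = V0.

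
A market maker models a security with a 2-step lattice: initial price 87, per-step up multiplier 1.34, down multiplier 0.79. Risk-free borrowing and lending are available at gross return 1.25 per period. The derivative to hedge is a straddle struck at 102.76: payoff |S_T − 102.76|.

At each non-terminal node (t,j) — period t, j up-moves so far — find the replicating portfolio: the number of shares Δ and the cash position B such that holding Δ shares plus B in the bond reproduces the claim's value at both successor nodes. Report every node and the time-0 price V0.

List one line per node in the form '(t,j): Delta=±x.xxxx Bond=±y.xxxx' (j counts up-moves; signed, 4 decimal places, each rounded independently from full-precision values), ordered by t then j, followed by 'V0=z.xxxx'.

The replicating-portfolio and risk-neutral prices coincide; use p* = (1.25−0.79)/(1.34−0.79) = 0.8364 for the latter.
Payoff layer (t=2): V(2,0)=48.4633, V(2,1)=10.6618, V(2,2)=53.4572
  t=1,j=0: stock 68.7300 → up 92.0982 (V=10.6618), down 54.2967 (V=48.4633). Price 13.4780; hedge Δ=-1.0000, bond B=82.2080.
  t=1,j=1: stock 116.5800 → up 156.2172 (V=53.4572), down 92.0982 (V=10.6618). Price 37.1635; hedge Δ=0.6674, bond B=-40.6464.
  t=0,j=0: stock 87.0000 → up 116.5800 (V=37.1635), down 68.7300 (V=13.4780). Price 26.6301; hedge Δ=0.4950, bond B=-16.4343.
Check: Δ(0,0)·S0 + B(0,0) = 26.6301 = V0.

(0,0): Delta=0.4950 Bond=-16.4343
(1,0): Delta=-1.0000 Bond=82.2080
(1,1): Delta=0.6674 Bond=-40.6464
V0=26.6301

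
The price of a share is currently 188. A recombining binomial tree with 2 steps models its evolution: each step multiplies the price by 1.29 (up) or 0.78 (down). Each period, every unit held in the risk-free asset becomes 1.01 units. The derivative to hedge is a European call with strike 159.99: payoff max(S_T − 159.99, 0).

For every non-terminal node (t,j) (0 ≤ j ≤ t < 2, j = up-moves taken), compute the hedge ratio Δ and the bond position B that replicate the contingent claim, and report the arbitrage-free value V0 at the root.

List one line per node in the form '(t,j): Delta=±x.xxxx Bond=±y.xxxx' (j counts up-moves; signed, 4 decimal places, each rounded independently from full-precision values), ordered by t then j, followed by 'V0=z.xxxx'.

Under the risk-neutral measure, an up-move has probability p* = (R−d)/(u−d) = 0.4510 and values discount at R = 1.01.
Terminal values V(2,·): V(2,0)=0.0000, V(2,1)=29.1756, V(2,2)=152.8608
  t=1,j=0: stock 146.6400 → up 189.1656 (V=29.1756), down 114.3792 (V=0.0000). Price 13.0274; hedge Δ=0.3901, bond B=-44.1797.
  t=1,j=1: stock 242.5200 → up 312.8508 (V=152.8608), down 189.1656 (V=29.1756). Price 84.1141; hedge Δ=1.0000, bond B=-158.4059.
  t=0,j=0: stock 188.0000 → up 242.5200 (V=84.1141), down 146.6400 (V=13.0274). Price 44.6397; hedge Δ=0.7414, bond B=-94.7460.
Root portfolio cost Δ·188+B reproduces V0=44.6397.

(0,0): Delta=0.7414 Bond=-94.7460
(1,0): Delta=0.3901 Bond=-44.1797
(1,1): Delta=1.0000 Bond=-158.4059
V0=44.6397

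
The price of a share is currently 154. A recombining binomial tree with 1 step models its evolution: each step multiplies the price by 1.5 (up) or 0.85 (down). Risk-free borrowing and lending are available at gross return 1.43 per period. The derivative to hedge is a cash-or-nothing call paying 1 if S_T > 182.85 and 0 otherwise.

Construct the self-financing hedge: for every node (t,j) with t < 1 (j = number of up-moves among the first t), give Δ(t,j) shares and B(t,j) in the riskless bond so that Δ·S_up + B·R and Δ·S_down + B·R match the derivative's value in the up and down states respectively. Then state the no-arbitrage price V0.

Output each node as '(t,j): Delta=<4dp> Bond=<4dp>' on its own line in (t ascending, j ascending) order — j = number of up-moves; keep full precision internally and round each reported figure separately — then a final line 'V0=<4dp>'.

(0,0): Delta=0.0100 Bond=-0.9145
V0=0.6240

Under the risk-neutral measure, an up-move has probability p* = (R−d)/(u−d) = 0.8923 and values discount at R = 1.43.
Terminal payoffs: V(1,0)=0.0000, V(1,1)=1.0000
  t=0,j=0: stock 154.0000 → up 231.0000 (V=1.0000), down 130.9000 (V=0.0000). Price 0.6240; hedge Δ=0.0100, bond B=-0.9145.
Check: Δ(0,0)·S0 + B(0,0) = 0.6240 = V0.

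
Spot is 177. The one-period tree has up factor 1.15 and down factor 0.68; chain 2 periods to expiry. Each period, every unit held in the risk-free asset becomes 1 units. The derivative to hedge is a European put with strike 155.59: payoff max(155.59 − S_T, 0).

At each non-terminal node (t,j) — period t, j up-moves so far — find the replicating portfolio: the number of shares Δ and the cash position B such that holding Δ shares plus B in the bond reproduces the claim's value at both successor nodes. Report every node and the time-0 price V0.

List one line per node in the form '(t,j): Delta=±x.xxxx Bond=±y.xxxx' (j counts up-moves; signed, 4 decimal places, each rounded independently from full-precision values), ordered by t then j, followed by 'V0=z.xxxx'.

Since d<R<u, set p* = (R−d)/(u−d) = 0.6809; price each node as the discounted p*-expectation of its children.
At expiry t=2: V(2,0)=73.7452, V(2,1)=17.1760, V(2,2)=0.0000
Node (1,0) S=120.3600: V=(p*·17.1760+(1−p*)·73.7452)/1=35.2300; Δ=(17.1760−73.7452)/(138.4140−81.8448)=-1.0000; B=V−Δ·S=155.5900
Node (1,1) S=203.5500: V=(p*·0.0000+(1−p*)·17.1760)/1=5.4817; Δ=(0.0000−17.1760)/(234.0825−138.4140)=-0.1795; B=V−Δ·S=42.0264
Node (0,0) S=177.0000: V=(p*·5.4817+(1−p*)·35.2300)/1=14.9758; Δ=(5.4817−35.2300)/(203.5500−120.3600)=-0.3576; B=V−Δ·S=78.2701
The time-0 hedge costs 14.9758, which is the no-arbitrage price.

(0,0): Delta=-0.3576 Bond=78.2701
(1,0): Delta=-1.0000 Bond=155.5900
(1,1): Delta=-0.1795 Bond=42.0264
V0=14.9758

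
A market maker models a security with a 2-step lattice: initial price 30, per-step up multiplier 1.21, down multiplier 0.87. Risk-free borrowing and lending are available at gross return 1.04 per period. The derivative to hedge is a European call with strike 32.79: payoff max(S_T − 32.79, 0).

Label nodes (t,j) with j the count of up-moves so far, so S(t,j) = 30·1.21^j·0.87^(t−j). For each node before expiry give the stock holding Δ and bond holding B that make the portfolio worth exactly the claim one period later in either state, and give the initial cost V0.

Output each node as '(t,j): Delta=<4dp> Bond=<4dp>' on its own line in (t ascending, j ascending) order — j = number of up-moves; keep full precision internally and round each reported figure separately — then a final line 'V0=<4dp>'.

(0,0): Delta=0.5247 Bond=-13.1691
(1,0): Delta=0.0000 Bond=0.0000
(1,1): Delta=0.9020 Bond=-27.3917
V0=2.5733

No-arbitrage ⇒ martingale measure with p* = (R−d)/(u−d) = 0.5000.
Terminal values V(2,·): V(2,0)=0.0000, V(2,1)=0.0000, V(2,2)=11.1330
  t=1,j=0: stock 26.1000 → up 31.5810 (V=0.0000), down 22.7070 (V=0.0000). Price 0.0000; hedge Δ=0.0000, bond B=0.0000.
  t=1,j=1: stock 36.3000 → up 43.9230 (V=11.1330), down 31.5810 (V=0.0000). Price 5.3524; hedge Δ=0.9020, bond B=-27.3917.
  t=0,j=0: stock 30.0000 → up 36.3000 (V=5.3524), down 26.1000 (V=0.0000). Price 2.5733; hedge Δ=0.5247, bond B=-13.1691.
Each (Δ,B) replicates both successor values, so the strategy is self-financing and V0 is arbitrage-free.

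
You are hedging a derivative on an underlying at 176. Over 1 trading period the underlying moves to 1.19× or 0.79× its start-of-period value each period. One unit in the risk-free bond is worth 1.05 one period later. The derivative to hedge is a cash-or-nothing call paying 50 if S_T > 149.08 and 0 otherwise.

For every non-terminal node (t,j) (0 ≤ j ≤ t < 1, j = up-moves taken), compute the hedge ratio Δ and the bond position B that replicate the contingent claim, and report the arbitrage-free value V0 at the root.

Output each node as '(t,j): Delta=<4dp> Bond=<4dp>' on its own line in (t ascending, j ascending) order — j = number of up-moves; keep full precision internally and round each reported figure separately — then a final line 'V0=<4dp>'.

(0,0): Delta=0.7102 Bond=-94.0476
V0=30.9524

Since d<R<u, set p* = (R−d)/(u−d) = 0.6500; price each node as the discounted p*-expectation of its children.
At expiry t=1: V(1,0)=0.0000, V(1,1)=50.0000
(0,0): S=176.0000. Δ = (V_up−V_dn)/(S_up−S_dn) = (50.0000−0.0000)/(209.4400−139.0400) = 0.7102. V = [p*·50.0000 + (1−p*)·0.0000]/1.05 = 30.9524. B = V − Δ·S = -94.0476.
Check: Δ(0,0)·S0 + B(0,0) = 30.9524 = V0.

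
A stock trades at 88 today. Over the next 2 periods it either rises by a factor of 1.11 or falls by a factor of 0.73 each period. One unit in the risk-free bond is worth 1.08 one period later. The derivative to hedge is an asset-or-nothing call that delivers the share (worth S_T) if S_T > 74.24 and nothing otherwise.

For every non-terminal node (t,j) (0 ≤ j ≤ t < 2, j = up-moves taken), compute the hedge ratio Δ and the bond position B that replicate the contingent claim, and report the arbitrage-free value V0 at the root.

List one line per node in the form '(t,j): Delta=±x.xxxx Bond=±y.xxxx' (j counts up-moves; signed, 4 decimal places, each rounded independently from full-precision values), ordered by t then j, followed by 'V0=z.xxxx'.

(0,0): Delta=2.7652 Bond=-164.4769
(1,0): Delta=0.0000 Bond=0.0000
(1,1): Delta=2.9211 Bond=-192.8609
V0=78.8588

Since d<R<u, set p* = (R−d)/(u−d) = 0.9211; price each node as the discounted p*-expectation of its children.
Terminal payoffs: V(2,0)=0.0000, V(2,1)=0.0000, V(2,2)=108.4248
  t=1,j=0: stock 64.2400 → up 71.3064 (V=0.0000), down 46.8952 (V=0.0000). Price 0.0000; hedge Δ=0.0000, bond B=0.0000.
  t=1,j=1: stock 97.6800 → up 108.4248 (V=108.4248), down 71.3064 (V=0.0000). Price 92.4675; hedge Δ=2.9211, bond B=-192.8609.
  t=0,j=0: stock 88.0000 → up 97.6800 (V=92.4675), down 64.2400 (V=0.0000). Price 78.8588; hedge Δ=2.7652, bond B=-164.4769.
Self-financing check: at every node Δ·S+B equals the discounted successor values.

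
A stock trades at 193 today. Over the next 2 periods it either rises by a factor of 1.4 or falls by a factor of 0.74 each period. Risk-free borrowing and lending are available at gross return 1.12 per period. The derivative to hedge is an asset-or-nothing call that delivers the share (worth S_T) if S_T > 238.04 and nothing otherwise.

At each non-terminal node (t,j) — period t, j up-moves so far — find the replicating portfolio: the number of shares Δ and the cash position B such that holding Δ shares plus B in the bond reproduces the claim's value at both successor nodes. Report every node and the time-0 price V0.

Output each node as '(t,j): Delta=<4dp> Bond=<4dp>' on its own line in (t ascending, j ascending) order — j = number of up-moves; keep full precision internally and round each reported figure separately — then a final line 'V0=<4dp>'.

No-arbitrage ⇒ martingale measure with p* = (R−d)/(u−d) = 0.5758.
Terminal payoffs: V(2,0)=0.0000, V(2,1)=0.0000, V(2,2)=378.2800
Node (1,0) S=142.8200: V=(p*·0.0000+(1−p*)·0.0000)/1.12=0.0000; Δ=(0.0000−0.0000)/(199.9480−105.6868)=0.0000; B=V−Δ·S=0.0000
Node (1,1) S=270.2000: V=(p*·378.2800+(1−p*)·0.0000)/1.12=194.4621; Δ=(378.2800−0.0000)/(378.2800−199.9480)=2.1212; B=V−Δ·S=-378.6894
Node (0,0) S=193.0000: V=(p*·194.4621+(1−p*)·0.0000)/1.12=99.9670; Δ=(194.4621−0.0000)/(270.2000−142.8200)=1.5266; B=V−Δ·S=-194.6726
Each (Δ,B) replicates both successor values, so the strategy is self-financing and V0 is arbitrage-free.

(0,0): Delta=1.5266 Bond=-194.6726
(1,0): Delta=0.0000 Bond=0.0000
(1,1): Delta=2.1212 Bond=-378.6894
V0=99.9670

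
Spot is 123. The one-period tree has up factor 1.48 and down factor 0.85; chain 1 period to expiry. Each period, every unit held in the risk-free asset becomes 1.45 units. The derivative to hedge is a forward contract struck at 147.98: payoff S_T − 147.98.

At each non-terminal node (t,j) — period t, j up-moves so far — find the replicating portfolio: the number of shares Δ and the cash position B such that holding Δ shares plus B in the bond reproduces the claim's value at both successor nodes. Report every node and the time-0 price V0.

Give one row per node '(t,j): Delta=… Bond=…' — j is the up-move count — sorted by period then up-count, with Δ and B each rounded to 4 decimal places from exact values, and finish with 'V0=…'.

Risk-neutral probability p* = (R−d)/(u−d) = (1.45−0.85)/(1.48−0.85) = 0.9524.
Terminal payoffs: V(1,0)=-43.4300, V(1,1)=34.0600
(0,0): S=123.0000. Δ = (V_up−V_dn)/(S_up−S_dn) = (34.0600−-43.4300)/(182.0400−104.5500) = 1.0000. V = [p*·34.0600 + (1−p*)·-43.4300]/1.45 = 20.9448. B = V − Δ·S = -102.0552.
Self-financing check: at every node Δ·S+B equals the discounted successor values.

(0,0): Delta=1.0000 Bond=-102.0552
V0=20.9448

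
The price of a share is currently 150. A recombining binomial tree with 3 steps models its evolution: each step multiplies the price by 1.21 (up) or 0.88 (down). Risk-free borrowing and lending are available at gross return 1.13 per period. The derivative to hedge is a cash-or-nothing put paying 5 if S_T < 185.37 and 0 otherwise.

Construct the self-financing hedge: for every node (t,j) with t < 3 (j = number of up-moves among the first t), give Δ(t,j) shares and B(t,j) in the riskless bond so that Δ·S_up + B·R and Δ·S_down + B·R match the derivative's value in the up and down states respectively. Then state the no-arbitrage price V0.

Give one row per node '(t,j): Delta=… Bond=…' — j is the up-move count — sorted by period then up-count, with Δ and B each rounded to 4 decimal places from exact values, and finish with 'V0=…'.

(0,0): Delta=-0.0291 Bond=4.8707
(1,0): Delta=-0.0770 Bond=11.8263
(1,1): Delta=-0.0179 Bond=3.4807
(2,0): Delta=0.0000 Bond=4.4248
(2,1): Delta=-0.0949 Bond=16.2242
(2,2): Delta=0.0000 Bond=0.0000
V0=0.5122

No-arbitrage ⇒ martingale measure with p* = (R−d)/(u−d) = 0.7576.
Terminal payoffs: V(3,0)=5.0000, V(3,1)=5.0000, V(3,2)=0.0000, V(3,3)=0.0000
(2,0): S=116.1600. Δ = (V_up−V_dn)/(S_up−S_dn) = (5.0000−5.0000)/(140.5536−102.2208) = 0.0000. V = [p*·5.0000 + (1−p*)·5.0000]/1.13 = 4.4248. B = V − Δ·S = 4.4248.
(2,1): S=159.7200. Δ = (V_up−V_dn)/(S_up−S_dn) = (0.0000−5.0000)/(193.2612−140.5536) = -0.0949. V = [p*·0.0000 + (1−p*)·5.0000]/1.13 = 1.0727. B = V − Δ·S = 16.2242.
(2,2): S=219.6150. Δ = (V_up−V_dn)/(S_up−S_dn) = (0.0000−0.0000)/(265.7341−193.2612) = 0.0000. V = [p*·0.0000 + (1−p*)·0.0000]/1.13 = 0.0000. B = V − Δ·S = 0.0000.
(1,0): S=132.0000. Δ = (V_up−V_dn)/(S_up−S_dn) = (1.0727−4.4248)/(159.7200−116.1600) = -0.0770. V = [p*·1.0727 + (1−p*)·4.4248]/1.13 = 1.6684. B = V − Δ·S = 11.8263.
(1,1): S=181.5000. Δ = (V_up−V_dn)/(S_up−S_dn) = (0.0000−1.0727)/(219.6150−159.7200) = -0.0179. V = [p*·0.0000 + (1−p*)·1.0727]/1.13 = 0.2301. B = V − Δ·S = 3.4807.
(0,0): S=150.0000. Δ = (V_up−V_dn)/(S_up−S_dn) = (0.2301−1.6684)/(181.5000−132.0000) = -0.0291. V = [p*·0.2301 + (1−p*)·1.6684]/1.13 = 0.5122. B = V − Δ·S = 4.8707.
The time-0 hedge costs 0.5122, which is the no-arbitrage price.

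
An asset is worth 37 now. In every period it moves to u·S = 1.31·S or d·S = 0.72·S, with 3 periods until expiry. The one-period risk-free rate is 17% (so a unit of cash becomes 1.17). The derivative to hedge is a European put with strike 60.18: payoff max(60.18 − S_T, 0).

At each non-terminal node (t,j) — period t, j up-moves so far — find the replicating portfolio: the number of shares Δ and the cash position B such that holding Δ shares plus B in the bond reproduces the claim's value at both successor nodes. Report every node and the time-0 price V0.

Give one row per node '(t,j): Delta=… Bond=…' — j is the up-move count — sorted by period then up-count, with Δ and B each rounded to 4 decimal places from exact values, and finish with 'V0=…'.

(0,0): Delta=-0.5523 Bond=27.3803
(1,0): Delta=-1.0000 Bond=43.9623
(1,1): Delta=-0.4757 Bond=28.3242
(2,0): Delta=-1.0000 Bond=51.4359
(2,1): Delta=-1.0000 Bond=51.4359
(2,2): Delta=-0.3861 Bond=27.4470
V0=6.9461

Since d<R<u, set p* = (R−d)/(u−d) = 0.7627; price each node as the discounted p*-expectation of its children.
Payoff layer (t=3): V(3,0)=46.3698, V(3,1)=35.0532, V(3,2)=14.4631, V(3,3)=0.0000
(2,0): S=19.1808. Δ = (V_up−V_dn)/(S_up−S_dn) = (35.0532−46.3698)/(25.1268−13.8102) = -1.0000. V = [p*·35.0532 + (1−p*)·46.3698]/1.17 = 32.2551. B = V − Δ·S = 51.4359.
(2,1): S=34.8984. Δ = (V_up−V_dn)/(S_up−S_dn) = (14.4631−35.0532)/(45.7169−25.1268) = -1.0000. V = [p*·14.4631 + (1−p*)·35.0532]/1.17 = 16.5375. B = V − Δ·S = 51.4359.
(2,2): S=63.4957. Δ = (V_up−V_dn)/(S_up−S_dn) = (0.0000−14.4631)/(83.1794−45.7169) = -0.3861. V = [p*·0.0000 + (1−p*)·14.4631]/1.17 = 2.9333. B = V − Δ·S = 27.4470.
(1,0): S=26.6400. Δ = (V_up−V_dn)/(S_up−S_dn) = (16.5375−32.2551)/(34.8984−19.1808) = -1.0000. V = [p*·16.5375 + (1−p*)·32.2551]/1.17 = 17.3223. B = V − Δ·S = 43.9623.
(1,1): S=48.4700. Δ = (V_up−V_dn)/(S_up−S_dn) = (2.9333−16.5375)/(63.4957−34.8984) = -0.4757. V = [p*·2.9333 + (1−p*)·16.5375]/1.17 = 5.2661. B = V − Δ·S = 28.3242.
(0,0): S=37.0000. Δ = (V_up−V_dn)/(S_up−S_dn) = (5.2661−17.3223)/(48.4700−26.6400) = -0.5523. V = [p*·5.2661 + (1−p*)·17.3223]/1.17 = 6.9461. B = V − Δ·S = 27.3803.
Each (Δ,B) replicates both successor values, so the strategy is self-financing and V0 is arbitrage-free.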